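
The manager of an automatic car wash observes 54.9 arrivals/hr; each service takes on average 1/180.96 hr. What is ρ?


ρ = λ/μ = 54.9/180.96 = 0.3034

Final: 0.3034


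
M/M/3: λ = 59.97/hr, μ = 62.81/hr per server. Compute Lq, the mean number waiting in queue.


a = λ/μ = 0.9548; ρ = a/3 = 0.3183
P₀ = 0.381188
Lq = P₀·a^c·ρ / (c!·(1−ρ)²) = 0.381188·0.87039·0.3183/(6·0.46477)
= 0.03787

Final: 0.03787


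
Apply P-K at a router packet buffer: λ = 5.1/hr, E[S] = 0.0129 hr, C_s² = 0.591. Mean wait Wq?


ρ = λ·E[S] = 5.1·0.0129 = 0.06579
E[S²] = E[S]²(1+C_s²) = 0.0129²·(1+0.591) = 0.0002648
Wq = λ·E[S²]/(2(1−ρ)) = 5.1·0.0002648/(2·0.9342) = 0.0007227 hr

Final: 0.0007227 hr


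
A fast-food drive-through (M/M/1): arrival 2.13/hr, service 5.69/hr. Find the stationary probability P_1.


ρ = 2.13/5.69 = 0.3743
P_n = (1−ρ)·ρ^n = (1 − 0.3743)·0.3743^1 = 0.6257·0.374341 = 0.234210

Final: 0.234210


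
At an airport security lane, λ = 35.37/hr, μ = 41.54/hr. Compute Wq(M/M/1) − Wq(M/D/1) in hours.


ρ = 35.37/41.54 = 0.8515
Wq(M/M/1) = ρ/(μ−λ) = 0.8515/6.17 = 0.13800 hr
Wq(M/D/1) = ρ/(2(μ−λ)) = 0.06900 hr
Savings = 0.13800 − 0.06900 = 0.06900 hr

Final: 0.06900 hr


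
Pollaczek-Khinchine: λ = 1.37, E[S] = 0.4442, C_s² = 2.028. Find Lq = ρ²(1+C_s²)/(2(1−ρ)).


ρ = λ·E[S] = 1.37·0.4442 = 0.6086
Lq = ρ²(1+C_s²)/(2(1−ρ)) = 0.3703·(1+2.028)/(2·0.3914)
= 0.3703·3.0280/0.7829 = 1.43236

Final: 1.43236


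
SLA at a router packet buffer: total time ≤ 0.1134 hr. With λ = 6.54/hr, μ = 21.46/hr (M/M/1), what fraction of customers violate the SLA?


W ~ Exponential(μ−λ) for M/M/1.
μ − λ = 21.46 − 6.54 = 14.9200
P(W > t) = e^{−(μ−λ)t} = e^{−1.6919} = 0.184164

Final: 0.184164


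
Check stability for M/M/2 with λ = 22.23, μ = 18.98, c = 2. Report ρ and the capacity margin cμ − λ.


Total capacity cμ = 2·18.98 = 37.96/hr
ρ = λ/(cμ) = 22.23/37.96 = 0.5856
Stable ⇔ ρ < 1: YES
Spare capacity = cμ − λ = 37.96 − 22.23 = 15.73/hr

Final: ρ = 0.5856; stable; margin = 15.73/hr


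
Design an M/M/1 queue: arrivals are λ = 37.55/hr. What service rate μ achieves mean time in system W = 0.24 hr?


W = 1/(μ−λ) ⇒ μ − λ = 1/W = 1/0.24 = 4.1667
μ = λ + 1/W = 37.55 + 4.1667 = 41.7167 per hr

Final: 41.7167 /hr


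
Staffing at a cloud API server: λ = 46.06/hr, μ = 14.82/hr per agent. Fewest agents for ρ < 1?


Stability requires cμ > λ ⇔ c > λ/μ.
λ/μ = 46.06/14.82 = 3.1080
Minimum integer c = ⌊3.1080⌋ + 1 = 4
Check: 4·14.82 = 59.28 > 46.06, while 3·14.82 = 44.46 ≤ 46.06

Final: 4 servers


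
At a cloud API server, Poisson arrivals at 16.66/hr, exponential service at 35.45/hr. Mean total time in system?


W = 1/(μ−λ) = 1/(35.45 − 16.66) = 1/18.79 = 0.05322 hr

Final: 0.05322 hr


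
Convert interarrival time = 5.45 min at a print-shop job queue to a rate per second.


λ = 1/(interarrival time) in consistent units.
1 second = 0.0166667 min, so λ = 0.0166667/5.45 = 0.003058 per second

Final: 0.003058 /sec


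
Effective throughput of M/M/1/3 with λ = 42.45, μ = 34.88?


ρ = 1.2170; P_K = (1−ρ)ρ^3/(1−ρ^4) = 0.327700
λ_eff = λ(1 − P_K) = 42.45·(1 − 0.327700) = 42.45·0.672300 = 28.5391 /hr

Final: 28.5391 /hr


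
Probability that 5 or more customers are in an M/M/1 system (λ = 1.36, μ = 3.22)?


ρ = 1.36/3.22 = 0.4224
P(N ≥ n) = ρ^n = 0.4224^5 = 0.013440

Final: 0.013440


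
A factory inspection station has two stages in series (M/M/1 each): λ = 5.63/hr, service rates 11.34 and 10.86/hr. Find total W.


Each node sees arrival rate λ = 5.63/hr (tandem ⇒ throughput preserved).
W₁ = 1/(μ₁−λ) = 1/(11.34−5.63) = 0.17513 hr
W₂ = 1/(μ₂−λ) = 1/(10.86−5.63) = 0.19120 hr
W_total = W₁ + W₂ = 0.17513 + 0.19120 = 0.36634 hr

Final: 0.36634 hr


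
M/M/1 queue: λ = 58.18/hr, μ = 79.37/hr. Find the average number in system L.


ρ = λ/μ = 58.18/79.37 = 0.7330
L = ρ/(1−ρ) = 0.7330/(1 − 0.7330) = 0.7330/0.2670 = 2.7456

Final: 2.7456


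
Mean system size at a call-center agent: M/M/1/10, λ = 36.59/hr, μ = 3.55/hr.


ρ = 36.59/3.55 = 10.3070
L = ρ[1 − (K+1)ρ^K + Kρ^(K+1)] / [(1−ρ)(1−ρ^(K+1))]
Numerator: 10.3070·(1 − 11·13531332450.064425 + 10·139468015309.255585) = 12840879099680.785156
Denominator: (-9.3070)·(-139468015308.255585) = 1298034711488.666260
L = 12840879099680.785156/1298034711488.666260 = 9.8926

Final: 9.8926


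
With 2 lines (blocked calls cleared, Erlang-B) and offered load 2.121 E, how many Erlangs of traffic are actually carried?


B(2,2.121) = 0.418843 (Erlang-B)
Carried load = a(1 − B) = 2.121·(1 − 0.418843) = 2.121·0.581157 = 1.2326 E

Final: 1.2326 Erlangs


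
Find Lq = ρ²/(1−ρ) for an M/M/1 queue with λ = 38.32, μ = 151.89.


ρ = 38.32/151.89 = 0.2523
Lq = ρ²/(1−ρ) = 0.06365/0.7477 = 0.08513

Final: 0.08513


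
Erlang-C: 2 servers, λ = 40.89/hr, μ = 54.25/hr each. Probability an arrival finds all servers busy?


a = λ/μ = 0.7537; ρ = a/2 = 0.3769
P₀ = 0.452574 (from M/M/c formula)
C(c,a) = [a^c/(c!(1−ρ))]·P₀ = [0.56811/(2·0.6231)]·0.452574
= 0.45585·0.452574 = 0.206307

Final: 0.206307


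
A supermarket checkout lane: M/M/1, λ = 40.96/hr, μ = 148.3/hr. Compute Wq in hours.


ρ = 40.96/148.3 = 0.2762
Wq = ρ/(μ−λ) = 0.2762/(148.3 − 40.96) = 0.2762/107.34 = 0.002573 hr

Final: 0.002573 hr


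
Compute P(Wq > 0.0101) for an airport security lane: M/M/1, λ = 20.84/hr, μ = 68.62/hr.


ρ = 20.84/68.62 = 0.3037
P(Wq > t) = ρ·e^{−(μ−λ)t} = 0.3037·e^{−0.4826}
= 0.3037·0.617190 = 0.187442

Final: 0.187442


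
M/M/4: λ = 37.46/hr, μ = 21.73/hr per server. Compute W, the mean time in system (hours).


a = 1.7239; ρ = 0.4310; P₀ = 0.175123
Lq = P₀·a^c·ρ/(c!(1−ρ)²) = 0.08577
Wq = Lq/λ = 0.08577/37.46 = 0.002290 hr
W = Wq + 1/μ = 0.002290 + 0.04602 = 0.04831 hr

Final: 0.04831 hr


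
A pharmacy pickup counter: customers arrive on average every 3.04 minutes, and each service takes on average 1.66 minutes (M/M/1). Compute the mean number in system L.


λ = 60/3.04 = 19.7368 /hr
μ = 60/1.66 = 36.1446 /hr
ρ = λ/μ = 19.7368/36.1446 = 0.5461
L = ρ/(1−ρ) = 0.5461/0.4539 = 1.2029

Final: 1.2029


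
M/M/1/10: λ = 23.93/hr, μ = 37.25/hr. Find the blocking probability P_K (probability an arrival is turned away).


ρ = λ/μ = 23.93/37.25 = 0.6424
P_K = (1−ρ)ρ^K/(1−ρ^(K+1)) = (0.3576·0.011972)/(1 − 0.007691)
= 0.004281/0.992309 = 0.004314

Final: 0.004314


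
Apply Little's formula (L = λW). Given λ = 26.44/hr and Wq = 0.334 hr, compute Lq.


Lq = λWq = 26.44·0.334 = 8.8310

Final: 8.8310


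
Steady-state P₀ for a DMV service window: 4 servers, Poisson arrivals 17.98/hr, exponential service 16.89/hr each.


a = λ/μ = 17.98/16.89 = 1.0645; ρ = a/c = 0.2661
Σ_{k=0}^{3} a^k/k! (terms k=0..3) = 1.00000 + 1.06454 + 0.56662 + 0.20106 = 2.83221
Tail: a^4/(4!(1−ρ)) = 1.28422/(24·0.7339) = 0.07291
P₀ = 1/(2.83221 + 0.07291) = 1/2.90513 = 0.344219

Final: 0.344219


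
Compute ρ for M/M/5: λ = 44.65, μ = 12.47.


ρ = λ/(cμ) = 44.65/(5·12.47) = 44.65/62.35 = 0.7161

Final: 0.7161


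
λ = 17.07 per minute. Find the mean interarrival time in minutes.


Mean interarrival time = 1/λ = 1/17.07 minute = 0.05858 minute
In minutes: 0.05858 × 1 = 0.05858 min

Final: 0.05858 min


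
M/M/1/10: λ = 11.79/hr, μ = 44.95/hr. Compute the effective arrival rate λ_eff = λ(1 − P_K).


ρ = 0.2623; P_K = (1−ρ)ρ^10/(1−ρ^11) = 0.000001137
λ_eff = λ(1 − P_K) = 11.79·(1 − 0.000001137) = 11.79·0.999999 = 11.7900 /hr

Final: 11.7900 /hr


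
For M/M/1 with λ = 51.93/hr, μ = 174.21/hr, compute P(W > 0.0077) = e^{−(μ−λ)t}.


W ~ Exponential(μ−λ) for M/M/1.
μ − λ = 174.21 − 51.93 = 122.2800
P(W > t) = e^{−(μ−λ)t} = e^{−0.9416} = 0.390020

Final: 0.390020


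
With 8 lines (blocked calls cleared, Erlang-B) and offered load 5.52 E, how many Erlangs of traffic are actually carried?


B(8,5.52) = 0.095941 (Erlang-B)
Carried load = a(1 − B) = 5.52·(1 − 0.095941) = 5.52·0.904059 = 4.9904 E

Final: 4.9904 Erlangs


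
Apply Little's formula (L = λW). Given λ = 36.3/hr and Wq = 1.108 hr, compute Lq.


Lq = λWq = 36.3·1.108 = 40.2204

Final: 40.2204


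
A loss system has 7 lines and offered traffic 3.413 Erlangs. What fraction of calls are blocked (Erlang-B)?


B(c,a) = (a^c/c!) / Σ_{k=0}^{c} a^k/k!
a^7/7! = 1.070344
Σ terms (k=0..7): 1.00000 + 3.41300 + 5.82428 + 6.62609 + 5.65371 + 3.85923 + 2.19526 + 1.07034 = 29.641920
B = 1.070344/29.641920 = 0.036109

Final: 0.036109


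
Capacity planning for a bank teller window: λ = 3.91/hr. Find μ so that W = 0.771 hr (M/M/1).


W = 1/(μ−λ) ⇒ μ − λ = 1/W = 1/0.771 = 1.2970
μ = λ + 1/W = 3.91 + 1.2970 = 5.2070 per hr

Final: 5.2070 /hr


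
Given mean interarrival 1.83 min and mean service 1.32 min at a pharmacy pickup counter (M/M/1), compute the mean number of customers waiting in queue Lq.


λ = 60/1.83 = 32.7869 /hr
μ = 60/1.32 = 45.4545 /hr
ρ = λ/μ = 32.7869/45.4545 = 0.7213
Lq = ρ²/(1−ρ) = 0.5203/0.2787 = 1.8669

Final: 1.8669


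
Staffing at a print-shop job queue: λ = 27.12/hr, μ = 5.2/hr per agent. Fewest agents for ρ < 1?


Stability requires cμ > λ ⇔ c > λ/μ.
λ/μ = 27.12/5.2 = 5.2154
Minimum integer c = ⌊5.2154⌋ + 1 = 6
Check: 6·5.2 = 31.20 > 27.12, while 5·5.2 = 26.00 ≤ 27.12

Final: 6 servers


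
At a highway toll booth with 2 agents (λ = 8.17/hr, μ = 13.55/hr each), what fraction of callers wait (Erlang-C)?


a = λ/μ = 0.6030; ρ = a/2 = 0.3015
P₀ = 0.536717 (from M/M/c formula)
C(c,a) = [a^c/(c!(1−ρ))]·P₀ = [0.36355/(2·0.6985)]·0.536717
= 0.26023·0.536717 = 0.139669

Final: 0.139669


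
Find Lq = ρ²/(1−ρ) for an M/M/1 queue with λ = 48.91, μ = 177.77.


ρ = 48.91/177.77 = 0.2751
Lq = ρ²/(1−ρ) = 0.07570/0.7249 = 0.1044

Final: 0.1044


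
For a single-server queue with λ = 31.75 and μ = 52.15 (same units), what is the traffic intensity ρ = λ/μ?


ρ = λ/μ = 31.75/52.15 = 0.6088

Final: 0.6088


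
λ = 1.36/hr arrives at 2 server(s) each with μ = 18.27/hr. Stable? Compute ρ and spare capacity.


Total capacity cμ = 2·18.27 = 36.54/hr
ρ = λ/(cμ) = 1.36/36.54 = 0.03722
Stable ⇔ ρ < 1: YES
Spare capacity = cμ − λ = 36.54 − 1.36 = 35.18/hr

Final: ρ = 0.03722; stable; margin = 35.18/hr


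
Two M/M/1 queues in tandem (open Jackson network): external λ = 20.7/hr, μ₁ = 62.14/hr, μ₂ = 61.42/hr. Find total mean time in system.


Each node sees arrival rate λ = 20.7/hr (tandem ⇒ throughput preserved).
W₁ = 1/(μ₁−λ) = 1/(62.14−20.7) = 0.02413 hr
W₂ = 1/(μ₂−λ) = 1/(61.42−20.7) = 0.02456 hr
W_total = W₁ + W₂ = 0.02413 + 0.02456 = 0.04869 hr

Final: 0.04869 hr


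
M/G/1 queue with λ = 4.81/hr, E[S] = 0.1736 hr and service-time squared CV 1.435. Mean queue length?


ρ = λ·E[S] = 4.81·0.1736 = 0.8350
Lq = ρ²(1+C_s²)/(2(1−ρ)) = 0.6973·(1+1.435)/(2·0.1650)
= 0.6973·2.4350/0.3300 = 5.14537

Final: 5.14537


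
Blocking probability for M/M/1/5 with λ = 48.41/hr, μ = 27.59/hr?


ρ = λ/μ = 48.41/27.59 = 1.7546
P_K = (1−ρ)ρ^K/(1−ρ^(K+1)) = (-0.7546·16.630944)/(1 − 29.181008)
= -12.550064/-28.181008 = 0.445338

Final: 0.445338


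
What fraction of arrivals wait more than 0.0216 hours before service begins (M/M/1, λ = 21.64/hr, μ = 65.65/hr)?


ρ = 21.64/65.65 = 0.3296
P(Wq > t) = ρ·e^{−(μ−λ)t} = 0.3296·e^{−0.9506}
= 0.3296·0.386503 = 0.127402

Final: 0.127402


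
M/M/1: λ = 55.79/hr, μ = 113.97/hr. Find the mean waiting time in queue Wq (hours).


ρ = 55.79/113.97 = 0.4895
Wq = ρ/(μ−λ) = 0.4895/(113.97 − 55.79) = 0.4895/58.18 = 0.008414 hr

Final: 0.008414 hr


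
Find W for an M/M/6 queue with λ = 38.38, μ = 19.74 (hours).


a = 1.9443; ρ = 0.3240; P₀ = 0.142913
Lq = P₀·a^c·ρ/(c!(1−ρ)²) = 0.007604
Wq = Lq/λ = 0.007604/38.38 = 0.0001981 hr
W = Wq + 1/μ = 0.0001981 + 0.05066 = 0.05086 hr

Final: 0.05086 hr


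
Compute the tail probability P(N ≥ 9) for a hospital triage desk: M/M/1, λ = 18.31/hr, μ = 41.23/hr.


ρ = 18.31/41.23 = 0.4441
P(N ≥ n) = ρ^n = 0.4441^9 = 0.0006719

Final: 0.0006719


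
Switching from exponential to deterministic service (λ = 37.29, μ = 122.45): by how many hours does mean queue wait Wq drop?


ρ = 37.29/122.45 = 0.3045
Wq(M/M/1) = ρ/(μ−λ) = 0.3045/85.16 = 0.003576 hr
Wq(M/D/1) = ρ/(2(μ−λ)) = 0.001788 hr
Savings = 0.003576 − 0.001788 = 0.001788 hr

Final: 0.001788 hr


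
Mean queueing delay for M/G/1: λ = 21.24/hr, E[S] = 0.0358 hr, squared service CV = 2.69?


ρ = λ·E[S] = 21.24·0.0358 = 0.7604
E[S²] = E[S]²(1+C_s²) = 0.0358²·(1+2.69) = 0.004729
Wq = λ·E[S²]/(2(1−ρ)) = 21.24·0.004729/(2·0.2396) = 0.20961 hr

Final: 0.20961 hr


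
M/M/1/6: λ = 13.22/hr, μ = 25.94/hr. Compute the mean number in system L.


ρ = 13.22/25.94 = 0.5096
L = ρ[1 − (K+1)ρ^K + Kρ^(K+1)] / [(1−ρ)(1−ρ^(K+1))]
Numerator: 0.5096·(1 − 7·0.017521 + 6·0.008930) = 0.474436
Denominator: (0.4904)·(0.991070) = 0.485984
L = 0.474436/0.485984 = 0.9762

Final: 0.9762


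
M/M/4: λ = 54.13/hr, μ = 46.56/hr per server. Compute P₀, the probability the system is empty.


a = λ/μ = 54.13/46.56 = 1.1626; ρ = a/c = 0.2906
Σ_{k=0}^{3} a^k/k! (terms k=0..3) = 1.00000 + 1.16259 + 0.67580 + 0.26189 = 3.10028
Tail: a^4/(4!(1−ρ)) = 1.82684/(24·0.7094) = 0.10731
P₀ = 1/(3.10028 + 0.10731) = 1/3.20759 = 0.311761

Final: 0.311761


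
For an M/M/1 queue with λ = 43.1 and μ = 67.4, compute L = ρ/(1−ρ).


ρ = λ/μ = 43.1/67.4 = 0.6395
L = ρ/(1−ρ) = 0.6395/(1 − 0.6395) = 0.6395/0.3605 = 1.7737

Final: 1.7737


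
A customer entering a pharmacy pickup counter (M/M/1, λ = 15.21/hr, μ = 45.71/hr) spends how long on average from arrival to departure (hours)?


W = 1/(μ−λ) = 1/(45.71 − 15.21) = 1/30.50 = 0.03279 hr

Final: 0.03279 hr


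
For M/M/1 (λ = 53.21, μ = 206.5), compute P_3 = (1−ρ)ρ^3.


ρ = 53.21/206.5 = 0.2577
P_n = (1−ρ)·ρ^n = (1 − 0.2577)·0.2577^3 = 0.7423·0.017109 = 0.012700

Final: 0.012700


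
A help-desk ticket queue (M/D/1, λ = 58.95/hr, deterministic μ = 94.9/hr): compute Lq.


ρ = 58.95/94.9 = 0.6212
M/D/1: Lq = ρ²/(2(1−ρ)) = 0.3859/(2·0.3788) = 0.50930

Final: 0.50930


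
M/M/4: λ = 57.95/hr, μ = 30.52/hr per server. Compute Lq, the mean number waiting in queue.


a = λ/μ = 1.8988; ρ = a/4 = 0.4747
P₀ = 0.145491
Lq = P₀·a^c·ρ / (c!·(1−ρ)²) = 0.145491·12.99797·0.4747/(24·0.27595)
= 0.13554

Final: 0.13554


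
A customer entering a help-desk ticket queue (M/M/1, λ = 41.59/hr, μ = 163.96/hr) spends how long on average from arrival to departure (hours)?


W = 1/(μ−λ) = 1/(163.96 − 41.59) = 1/122.37 = 0.008172 hr

Final: 0.008172 hr


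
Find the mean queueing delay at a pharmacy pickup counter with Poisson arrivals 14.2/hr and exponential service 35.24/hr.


ρ = 14.2/35.24 = 0.4030
Wq = ρ/(μ−λ) = 0.4030/(35.24 − 14.2) = 0.4030/21.04 = 0.01915 hr

Final: 0.01915 hr


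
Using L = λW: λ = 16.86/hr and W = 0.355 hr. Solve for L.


L = λW = 16.86·0.355 = 5.9853

Final: 5.9853


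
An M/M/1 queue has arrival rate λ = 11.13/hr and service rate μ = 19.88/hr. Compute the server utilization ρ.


ρ = λ/μ = 11.13/19.88 = 0.5599

Final: 0.5599


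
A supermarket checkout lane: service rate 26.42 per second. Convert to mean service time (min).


Mean service time = 1/μ = 1/26.42 second = 0.03785 second
In minutes: 0.03785 × 0.0166667 = 0.0006308 min

Final: 0.0006308 min


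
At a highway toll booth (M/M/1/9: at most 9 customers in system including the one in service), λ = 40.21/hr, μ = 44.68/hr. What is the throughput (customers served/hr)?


ρ = 0.9000; P_K = (1−ρ)ρ^9/(1−ρ^10) = 0.059466
λ_eff = λ(1 − P_K) = 40.21·(1 − 0.059466) = 40.21·0.940534 = 37.8189 /hr

Final: 37.8189 /hr


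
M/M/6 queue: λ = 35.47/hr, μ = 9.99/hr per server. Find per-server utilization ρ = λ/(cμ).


ρ = λ/(cμ) = 35.47/(6·9.99) = 35.47/59.94 = 0.5918

Final: 0.5918


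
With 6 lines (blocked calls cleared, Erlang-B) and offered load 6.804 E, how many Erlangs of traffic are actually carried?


B(6,6.804) = 0.318935 (Erlang-B)
Carried load = a(1 − B) = 6.804·(1 − 0.318935) = 6.804·0.681065 = 4.6340 E

Final: 4.6340 Erlangs


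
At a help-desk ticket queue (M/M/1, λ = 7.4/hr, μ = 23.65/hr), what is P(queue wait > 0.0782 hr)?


ρ = 7.4/23.65 = 0.3129
P(Wq > t) = ρ·e^{−(μ−λ)t} = 0.3129·e^{−1.2708}
= 0.3129·0.280621 = 0.087805

Final: 0.087805


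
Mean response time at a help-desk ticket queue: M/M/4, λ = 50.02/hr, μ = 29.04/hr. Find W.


a = 1.7225; ρ = 0.4306; P₀ = 0.175386
Lq = P₀·a^c·ρ/(c!(1−ρ)²) = 0.08544
Wq = Lq/λ = 0.08544/50.02 = 0.001708 hr
W = Wq + 1/μ = 0.001708 + 0.03444 = 0.03614 hr

Final: 0.03614 hr


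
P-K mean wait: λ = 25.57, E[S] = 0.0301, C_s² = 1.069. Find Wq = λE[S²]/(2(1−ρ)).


ρ = λ·E[S] = 25.57·0.0301 = 0.7697
E[S²] = E[S]²(1+C_s²) = 0.0301²·(1+1.069) = 0.001875
Wq = λ·E[S²]/(2(1−ρ)) = 25.57·0.001875/(2·0.2303) = 0.10404 hr

Final: 0.10404 hr


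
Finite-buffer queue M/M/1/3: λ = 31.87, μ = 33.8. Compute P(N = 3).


ρ = λ/μ = 31.87/33.8 = 0.9429
P_K = (1−ρ)ρ^K/(1−ρ^(K+1)) = (0.05710·0.838293)/(1 − 0.790426)
= 0.047867/0.209574 = 0.228402

Final: 0.228402


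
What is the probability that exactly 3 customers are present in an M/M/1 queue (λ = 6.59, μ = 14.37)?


ρ = 6.59/14.37 = 0.4586
P_n = (1−ρ)·ρ^n = (1 − 0.4586)·0.4586^3 = 0.5414·0.096446 = 0.052217

Final: 0.052217


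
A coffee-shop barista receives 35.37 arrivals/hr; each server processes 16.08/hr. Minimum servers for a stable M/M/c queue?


Stability requires cμ > λ ⇔ c > λ/μ.
λ/μ = 35.37/16.08 = 2.1996
Minimum integer c = ⌊2.1996⌋ + 1 = 3
Check: 3·16.08 = 48.24 > 35.37, while 2·16.08 = 32.16 ≤ 35.37

Final: 3 servers


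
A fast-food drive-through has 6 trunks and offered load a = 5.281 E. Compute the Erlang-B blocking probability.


B(c,a) = (a^c/c!) / Σ_{k=0}^{c} a^k/k!
a^6/6! = 30.127598
Σ terms (k=0..6): 1.00000 + 5.28100 + 13.94448 + 24.54693 + 32.40809 + 34.22942 + 30.12760 = 141.537526
B = 30.127598/141.537526 = 0.212859

Final: 0.212859


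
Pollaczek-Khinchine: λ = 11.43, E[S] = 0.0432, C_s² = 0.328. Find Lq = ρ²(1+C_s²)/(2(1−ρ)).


ρ = λ·E[S] = 11.43·0.0432 = 0.4938
Lq = ρ²(1+C_s²)/(2(1−ρ)) = 0.2438·(1+0.328)/(2·0.5062)
= 0.2438·1.3280/1.0124 = 0.31981

Final: 0.31981


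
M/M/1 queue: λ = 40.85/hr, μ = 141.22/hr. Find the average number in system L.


ρ = λ/μ = 40.85/141.22 = 0.2893
L = ρ/(1−ρ) = 0.2893/(1 − 0.2893) = 0.2893/0.7107 = 0.4070

Final: 0.4070


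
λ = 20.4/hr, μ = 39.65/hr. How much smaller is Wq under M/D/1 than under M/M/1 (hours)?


ρ = 20.4/39.65 = 0.5145
Wq(M/M/1) = ρ/(μ−λ) = 0.5145/19.25 = 0.02673 hr
Wq(M/D/1) = ρ/(2(μ−λ)) = 0.01336 hr
Savings = 0.02673 − 0.01336 = 0.01336 hr

Final: 0.01336 hr


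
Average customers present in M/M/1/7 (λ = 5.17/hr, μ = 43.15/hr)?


ρ = 5.17/43.15 = 0.1198
L = ρ[1 − (K+1)ρ^K + Kρ^(K+1)] / [(1−ρ)(1−ρ^(K+1))]
Numerator: 0.1198·(1 − 8·0.0000003545 + 7·0.00000004247) = 0.119814
Denominator: (0.8802)·(1.000000) = 0.880185
L = 0.119814/0.880185 = 0.1361

Final: 0.1361


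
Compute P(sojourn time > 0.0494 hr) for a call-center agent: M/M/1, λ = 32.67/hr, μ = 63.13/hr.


W ~ Exponential(μ−λ) for M/M/1.
μ − λ = 63.13 − 32.67 = 30.4600
P(W > t) = e^{−(μ−λ)t} = e^{−1.5047} = 0.222079

Final: 0.222079


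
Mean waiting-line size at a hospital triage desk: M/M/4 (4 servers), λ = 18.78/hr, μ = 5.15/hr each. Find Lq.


a = λ/μ = 3.6466; ρ = a/4 = 0.9117
P₀ = 0.009730
Lq = P₀·a^c·ρ / (c!·(1−ρ)²) = 0.009730·176.82898·0.9117/(24·0.007806)
= 8.37312

Final: 8.37312


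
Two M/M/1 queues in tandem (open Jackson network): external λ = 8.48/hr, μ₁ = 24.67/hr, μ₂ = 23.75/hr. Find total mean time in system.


Each node sees arrival rate λ = 8.48/hr (tandem ⇒ throughput preserved).
W₁ = 1/(μ₁−λ) = 1/(24.67−8.48) = 0.06177 hr
W₂ = 1/(μ₂−λ) = 1/(23.75−8.48) = 0.06549 hr
W_total = W₁ + W₂ = 0.06177 + 0.06549 = 0.12725 hr

Final: 0.12725 hr


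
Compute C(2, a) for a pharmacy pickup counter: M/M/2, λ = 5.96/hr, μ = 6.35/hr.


a = λ/μ = 0.9386; ρ = a/2 = 0.4693
P₀ = 0.361200 (from M/M/c formula)
C(c,a) = [a^c/(c!(1−ρ))]·P₀ = [0.88094/(2·0.5307)]·0.361200
= 0.82996·0.361200 = 0.299783

Final: 0.299783


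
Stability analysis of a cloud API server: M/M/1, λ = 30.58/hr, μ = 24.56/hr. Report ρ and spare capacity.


Total capacity cμ = 1·24.56 = 24.56/hr
ρ = λ/(cμ) = 30.58/24.56 = 1.2451
Stable ⇔ ρ < 1: NO
Spare capacity = cμ − λ = 24.56 − 30.58 = -6.02/hr

Final: ρ = 1.2451; unstable; margin = -6.02/hr


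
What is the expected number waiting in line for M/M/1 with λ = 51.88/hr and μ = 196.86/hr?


ρ = 51.88/196.86 = 0.2635
Lq = ρ²/(1−ρ) = 0.06945/0.7365 = 0.09430

Final: 0.09430


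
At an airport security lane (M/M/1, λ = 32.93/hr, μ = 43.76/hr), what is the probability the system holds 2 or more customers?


ρ = 32.93/43.76 = 0.7525
P(N ≥ n) = ρ^n = 0.7525^2 = 0.566277

Final: 0.566277


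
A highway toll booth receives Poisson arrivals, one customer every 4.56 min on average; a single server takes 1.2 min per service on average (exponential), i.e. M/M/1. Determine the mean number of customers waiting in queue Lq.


λ = 60/4.56 = 13.1579 /hr
μ = 60/1.2 = 50.0000 /hr
ρ = λ/μ = 13.1579/50.0000 = 0.2632
Lq = ρ²/(1−ρ) = 0.06925/0.7368 = 0.09398

Final: 0.09398


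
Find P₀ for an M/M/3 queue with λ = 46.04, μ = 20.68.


a = λ/μ = 46.04/20.68 = 2.2263; ρ = a/c = 0.7421
Σ_{k=0}^{2} a^k/k! (terms k=0..2) = 1.00000 + 2.22631 + 2.47822 = 5.70452
Tail: a^3/(3!(1−ρ)) = 11.03454/(6·0.2579) = 7.13107
P₀ = 1/(5.70452 + 7.13107) = 1/12.83560 = 0.077908

Final: 0.077908


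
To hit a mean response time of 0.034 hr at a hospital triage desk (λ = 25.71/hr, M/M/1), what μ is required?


W = 1/(μ−λ) ⇒ μ − λ = 1/W = 1/0.034 = 29.4118
μ = λ + 1/W = 25.71 + 29.4118 = 55.1218 per hr

Final: 55.1218 /hr


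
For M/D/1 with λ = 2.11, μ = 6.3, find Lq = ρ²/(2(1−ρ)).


ρ = 2.11/6.3 = 0.3349
M/D/1: Lq = ρ²/(2(1−ρ)) = 0.1122/(2·0.6651) = 0.08433

Final: 0.08433


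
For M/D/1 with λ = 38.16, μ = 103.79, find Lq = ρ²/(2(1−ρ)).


ρ = 38.16/103.79 = 0.3677
M/D/1: Lq = ρ²/(2(1−ρ)) = 0.1352/(2·0.6323) = 0.10689

Final: 0.10689


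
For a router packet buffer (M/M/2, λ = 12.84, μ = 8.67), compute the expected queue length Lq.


a = λ/μ = 1.4810; ρ = a/2 = 0.7405
P₀ = 0.149105
Lq = P₀·a^c·ρ / (c!·(1−ρ)²) = 0.149105·2.19327·0.7405/(2·0.06735)
= 1.79781

Final: 1.79781


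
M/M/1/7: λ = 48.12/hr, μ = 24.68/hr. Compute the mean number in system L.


ρ = 48.12/24.68 = 1.9498
L = ρ[1 − (K+1)ρ^K + Kρ^(K+1)] / [(1−ρ)(1−ρ^(K+1))]
Numerator: 1.9498·(1 − 8·107.118194 + 7·208.854437) = 1181.621902
Denominator: (-0.9498)·(-207.854437) = 197.411183
L = 1181.621902/197.411183 = 5.9856

Final: 5.9856


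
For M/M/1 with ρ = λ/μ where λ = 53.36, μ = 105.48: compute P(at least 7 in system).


ρ = 53.36/105.48 = 0.5059
P(N ≥ n) = ρ^n = 0.5059^7 = 0.008479

Final: 0.008479


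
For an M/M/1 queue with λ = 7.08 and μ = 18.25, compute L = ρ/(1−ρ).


ρ = λ/μ = 7.08/18.25 = 0.3879
L = ρ/(1−ρ) = 0.3879/(1 − 0.3879) = 0.3879/0.6121 = 0.6338

Final: 0.6338


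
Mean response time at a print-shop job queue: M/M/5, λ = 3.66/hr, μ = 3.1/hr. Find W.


a = 1.1806; ρ = 0.2361; P₀ = 0.306948
Lq = P₀·a^c·ρ/(c!(1−ρ)²) = 0.002375
Wq = Lq/λ = 0.002375/3.66 = 0.0006488 hr
W = Wq + 1/μ = 0.0006488 + 0.32258 = 0.32323 hr

Final: 0.32323 hr


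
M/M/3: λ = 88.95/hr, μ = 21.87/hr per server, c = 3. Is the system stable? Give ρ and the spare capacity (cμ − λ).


Total capacity cμ = 3·21.87 = 65.61/hr
ρ = λ/(cμ) = 88.95/65.61 = 1.3557
Stable ⇔ ρ < 1: NO
Spare capacity = cμ − λ = 65.61 − 88.95 = -23.34/hr

Final: ρ = 1.3557; unstable; margin = -23.34/hr


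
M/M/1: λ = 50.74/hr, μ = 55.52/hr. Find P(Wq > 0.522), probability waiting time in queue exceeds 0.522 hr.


ρ = 50.74/55.52 = 0.9139
P(Wq > t) = ρ·e^{−(μ−λ)t} = 0.9139·e^{−2.4952}
= 0.9139·0.082483 = 0.075382

Final: 0.075382


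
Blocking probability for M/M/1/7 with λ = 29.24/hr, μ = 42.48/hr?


ρ = λ/μ = 29.24/42.48 = 0.6883
P_K = (1−ρ)ρ^K/(1−ρ^(K+1)) = (0.3117·0.073207)/(1 − 0.050390)
= 0.022817/0.949610 = 0.024027

Final: 0.024027


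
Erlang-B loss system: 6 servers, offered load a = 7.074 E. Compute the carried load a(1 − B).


B(6,7.074) = 0.335929 (Erlang-B)
Carried load = a(1 − B) = 7.074·(1 − 0.335929) = 7.074·0.664071 = 4.6976 E

Final: 4.6976 Erlangs


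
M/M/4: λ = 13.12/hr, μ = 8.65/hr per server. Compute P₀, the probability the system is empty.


a = λ/μ = 13.12/8.65 = 1.5168; ρ = a/c = 0.3792
Σ_{k=0}^{3} a^k/k! (terms k=0..3) = 1.00000 + 1.51676 + 1.15029 + 0.58157 = 4.24862
Tail: a^4/(4!(1−ρ)) = 5.29262/(24·0.6208) = 0.35522
P₀ = 1/(4.24862 + 0.35522) = 1/4.60384 = 0.217210

Final: 0.217210


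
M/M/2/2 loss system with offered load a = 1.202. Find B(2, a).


B(c,a) = (a^c/c!) / Σ_{k=0}^{c} a^k/k!
a^2/2! = 0.722402
Σ terms (k=0..2): 1.00000 + 1.20200 + 0.72240 = 2.924402
B = 0.722402/2.924402 = 0.247026

Final: 0.247026


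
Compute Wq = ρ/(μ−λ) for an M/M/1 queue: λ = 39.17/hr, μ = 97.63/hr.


ρ = 39.17/97.63 = 0.4012
Wq = ρ/(μ−λ) = 0.4012/(97.63 − 39.17) = 0.4012/58.46 = 0.006863 hr

Final: 0.006863 hr


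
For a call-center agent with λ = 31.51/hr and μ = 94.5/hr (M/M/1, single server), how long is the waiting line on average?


ρ = 31.51/94.5 = 0.3334
Lq = ρ²/(1−ρ) = 0.1112/0.6666 = 0.1668

Final: 0.1668


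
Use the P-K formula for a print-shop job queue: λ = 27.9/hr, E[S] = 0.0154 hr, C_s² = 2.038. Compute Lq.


ρ = λ·E[S] = 27.9·0.0154 = 0.4297
Lq = ρ²(1+C_s²)/(2(1−ρ)) = 0.1846·(1+2.038)/(2·0.5703)
= 0.1846·3.0380/1.1407 = 0.49167

Final: 0.49167


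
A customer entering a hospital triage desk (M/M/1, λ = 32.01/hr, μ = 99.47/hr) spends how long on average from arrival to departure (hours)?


W = 1/(μ−λ) = 1/(99.47 − 32.01) = 1/67.46 = 0.01482 hr

Final: 0.01482 hr


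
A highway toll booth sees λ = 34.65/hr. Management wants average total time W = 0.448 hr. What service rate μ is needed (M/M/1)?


W = 1/(μ−λ) ⇒ μ − λ = 1/W = 1/0.448 = 2.2321
μ = λ + 1/W = 34.65 + 2.2321 = 36.8821 per hr

Final: 36.8821 /hr


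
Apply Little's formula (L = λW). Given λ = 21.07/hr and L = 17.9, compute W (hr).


W = L/λ = 17.9/21.07 = 0.8495 hr

Final: 0.8495 hr


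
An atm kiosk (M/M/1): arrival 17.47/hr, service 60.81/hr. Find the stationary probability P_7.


ρ = 17.47/60.81 = 0.2873
P_n = (1−ρ)·ρ^n = (1 − 0.2873)·0.2873^7 = 0.7127·0.0001615 = 0.0001151

Final: 0.0001151


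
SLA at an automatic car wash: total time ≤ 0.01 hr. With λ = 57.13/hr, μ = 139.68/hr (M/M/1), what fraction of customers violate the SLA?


W ~ Exponential(μ−λ) for M/M/1.
μ − λ = 139.68 − 57.13 = 82.5500
P(W > t) = e^{−(μ−λ)t} = e^{−0.8255} = 0.438016

Final: 0.438016


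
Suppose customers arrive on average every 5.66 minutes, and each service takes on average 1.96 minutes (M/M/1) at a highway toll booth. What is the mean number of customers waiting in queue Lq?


λ = 60/5.66 = 10.6007 /hr
μ = 60/1.96 = 30.6122 /hr
ρ = λ/μ = 10.6007/30.6122 = 0.3463
Lq = ρ²/(1−ρ) = 0.1199/0.6537 = 0.1834

Final: 0.1834


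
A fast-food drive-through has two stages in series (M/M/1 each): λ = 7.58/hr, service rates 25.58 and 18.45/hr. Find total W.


Each node sees arrival rate λ = 7.58/hr (tandem ⇒ throughput preserved).
W₁ = 1/(μ₁−λ) = 1/(25.58−7.58) = 0.05556 hr
W₂ = 1/(μ₂−λ) = 1/(18.45−7.58) = 0.09200 hr
W_total = W₁ + W₂ = 0.05556 + 0.09200 = 0.14755 hr

Final: 0.14755 hr


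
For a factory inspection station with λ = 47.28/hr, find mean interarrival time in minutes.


Mean interarrival time = 1/λ = 1/47.28 hour = 0.02115 hour
In minutes: 0.02115 × 60 = 1.2690 min

Final: 1.2690 min


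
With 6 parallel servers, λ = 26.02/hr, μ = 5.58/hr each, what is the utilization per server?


ρ = λ/(cμ) = 26.02/(6·5.58) = 26.02/33.48 = 0.7772

Final: 0.7772


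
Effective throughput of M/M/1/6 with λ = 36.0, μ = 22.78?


ρ = 1.5803; P_K = (1−ρ)ρ^6/(1−ρ^7) = 0.382771
λ_eff = λ(1 − P_K) = 36.0·(1 − 0.382771) = 36.0·0.617229 = 22.2202 /hr

Final: 22.2202 /hr


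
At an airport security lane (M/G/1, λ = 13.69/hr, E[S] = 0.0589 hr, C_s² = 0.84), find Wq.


ρ = λ·E[S] = 13.69·0.0589 = 0.8063
E[S²] = E[S]²(1+C_s²) = 0.0589²·(1+0.84) = 0.006383
Wq = λ·E[S²]/(2(1−ρ)) = 13.69·0.006383/(2·0.1937) = 0.22562 hr

Final: 0.22562 hr


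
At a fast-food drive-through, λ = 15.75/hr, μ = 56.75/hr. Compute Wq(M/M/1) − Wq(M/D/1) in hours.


ρ = 15.75/56.75 = 0.2775
Wq(M/M/1) = ρ/(μ−λ) = 0.2775/41.00 = 0.006769 hr
Wq(M/D/1) = ρ/(2(μ−λ)) = 0.003385 hr
Savings = 0.006769 − 0.003385 = 0.003385 hr

Final: 0.003385 hr


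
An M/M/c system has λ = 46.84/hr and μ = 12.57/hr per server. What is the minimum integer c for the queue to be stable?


Stability requires cμ > λ ⇔ c > λ/μ.
λ/μ = 46.84/12.57 = 3.7263
Minimum integer c = ⌊3.7263⌋ + 1 = 4
Check: 4·12.57 = 50.28 > 46.84, while 3·12.57 = 37.71 ≤ 46.84

Final: 4 servers


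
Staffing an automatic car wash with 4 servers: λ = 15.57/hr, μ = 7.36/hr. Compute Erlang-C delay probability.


a = λ/μ = 2.1155; ρ = a/4 = 0.5289
P₀ = 0.114912 (from M/M/c formula)
C(c,a) = [a^c/(c!(1−ρ))]·P₀ = [20.02826/(24·0.4711)]·0.114912
= 1.77130·0.114912 = 0.203543

Final: 0.203543


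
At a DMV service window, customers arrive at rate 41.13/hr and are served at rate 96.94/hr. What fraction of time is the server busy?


ρ = λ/μ = 41.13/96.94 = 0.4243

Final: 0.4243


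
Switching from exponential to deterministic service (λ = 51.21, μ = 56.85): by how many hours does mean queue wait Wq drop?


ρ = 51.21/56.85 = 0.9008
Wq(M/M/1) = ρ/(μ−λ) = 0.9008/5.64 = 0.15971 hr
Wq(M/D/1) = ρ/(2(μ−λ)) = 0.07986 hr
Savings = 0.15971 − 0.07986 = 0.07986 hr

Final: 0.07986 hr


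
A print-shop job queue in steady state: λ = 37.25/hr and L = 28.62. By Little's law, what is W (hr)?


W = L/λ = 28.62/37.25 = 0.7683 hr

Final: 0.7683 hr


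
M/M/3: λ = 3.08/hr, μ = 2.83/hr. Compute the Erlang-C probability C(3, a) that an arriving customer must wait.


a = λ/μ = 1.0883; ρ = a/3 = 0.3628
P₀ = 0.331372 (from M/M/c formula)
C(c,a) = [a^c/(c!(1−ρ))]·P₀ = [1.28912/(6·0.6372)]·0.331372
= 0.33717·0.331372 = 0.111730

Final: 0.111730


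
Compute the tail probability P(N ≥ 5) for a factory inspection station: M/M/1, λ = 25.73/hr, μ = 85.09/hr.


ρ = 25.73/85.09 = 0.3024
P(N ≥ n) = ρ^n = 0.3024^5 = 0.002528

Final: 0.002528


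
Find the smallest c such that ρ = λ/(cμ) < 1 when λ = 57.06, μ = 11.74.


Stability requires cμ > λ ⇔ c > λ/μ.
λ/μ = 57.06/11.74 = 4.8603
Minimum integer c = ⌊4.8603⌋ + 1 = 5
Check: 5·11.74 = 58.70 > 57.06, while 4·11.74 = 46.96 ≤ 57.06

Final: 5 servers


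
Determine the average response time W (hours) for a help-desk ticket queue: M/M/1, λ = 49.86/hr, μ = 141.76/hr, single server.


W = 1/(μ−λ) = 1/(141.76 − 49.86) = 1/91.90 = 0.01088 hr

Final: 0.01088 hr


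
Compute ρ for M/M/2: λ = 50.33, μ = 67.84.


ρ = λ/(cμ) = 50.33/(2·67.84) = 50.33/135.68 = 0.3709

Final: 0.3709


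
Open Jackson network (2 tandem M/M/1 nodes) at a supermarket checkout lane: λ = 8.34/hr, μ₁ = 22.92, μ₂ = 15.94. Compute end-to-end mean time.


Each node sees arrival rate λ = 8.34/hr (tandem ⇒ throughput preserved).
W₁ = 1/(μ₁−λ) = 1/(22.92−8.34) = 0.06859 hr
W₂ = 1/(μ₂−λ) = 1/(15.94−8.34) = 0.13158 hr
W_total = W₁ + W₂ = 0.06859 + 0.13158 = 0.20017 hr

Final: 0.20017 hr


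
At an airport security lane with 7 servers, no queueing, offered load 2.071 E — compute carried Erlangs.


B(7,2.071) = 0.004093 (Erlang-B)
Carried load = a(1 − B) = 2.071·(1 − 0.004093) = 2.071·0.995907 = 2.0625 E

Final: 2.0625 Erlangs


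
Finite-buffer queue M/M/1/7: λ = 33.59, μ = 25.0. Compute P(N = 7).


ρ = λ/μ = 33.59/25.0 = 1.3436
P_K = (1−ρ)ρ^K/(1−ρ^(K+1)) = (-0.3436·7.904783)/(1 − 10.620867)
= -2.716084/-9.620867 = 0.282312

Final: 0.282312


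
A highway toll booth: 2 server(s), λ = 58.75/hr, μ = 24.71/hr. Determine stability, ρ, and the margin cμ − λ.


Total capacity cμ = 2·24.71 = 49.42/hr
ρ = λ/(cμ) = 58.75/49.42 = 1.1888
Stable ⇔ ρ < 1: NO
Spare capacity = cμ − λ = 49.42 − 58.75 = -9.33/hr

Final: ρ = 1.1888; unstable; margin = -9.33/hr


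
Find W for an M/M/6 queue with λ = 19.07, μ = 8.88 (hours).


a = 2.1475; ρ = 0.3579; P₀ = 0.116507
Lq = P₀·a^c·ρ/(c!(1−ρ)²) = 0.01378
Wq = Lq/λ = 0.01378/19.07 = 0.0007226 hr
W = Wq + 1/μ = 0.0007226 + 0.11261 = 0.11334 hr

Final: 0.11334 hr


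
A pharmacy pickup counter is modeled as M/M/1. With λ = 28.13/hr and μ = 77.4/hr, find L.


ρ = λ/μ = 28.13/77.4 = 0.3634
L = ρ/(1−ρ) = 0.3634/(1 − 0.3634) = 0.3634/0.6366 = 0.5709

Final: 0.5709


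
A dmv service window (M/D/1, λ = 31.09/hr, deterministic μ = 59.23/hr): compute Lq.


ρ = 31.09/59.23 = 0.5249
M/D/1: Lq = ρ²/(2(1−ρ)) = 0.2755/(2·0.4751) = 0.28997

Final: 0.28997


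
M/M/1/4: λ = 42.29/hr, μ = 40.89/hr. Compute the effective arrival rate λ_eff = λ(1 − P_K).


ρ = 1.0342; P_K = (1−ρ)ρ^4/(1−ρ^5) = 0.213687
λ_eff = λ(1 − P_K) = 42.29·(1 − 0.213687) = 42.29·0.786313 = 33.2532 /hr

Final: 33.2532 /hr


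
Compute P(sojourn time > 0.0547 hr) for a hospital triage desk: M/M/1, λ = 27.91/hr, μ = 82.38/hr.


W ~ Exponential(μ−λ) for M/M/1.
μ − λ = 82.38 − 27.91 = 54.4700
P(W > t) = e^{−(μ−λ)t} = e^{−2.9795} = 0.050818

Final: 0.050818


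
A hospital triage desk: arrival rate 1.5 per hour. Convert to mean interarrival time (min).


Mean interarrival time = 1/λ = 1/1.5 hour = 0.66667 hour
In minutes: 0.66667 × 60 = 40.0000 min

Final: 40.0000 min


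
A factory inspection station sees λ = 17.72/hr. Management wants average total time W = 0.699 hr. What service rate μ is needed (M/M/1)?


W = 1/(μ−λ) ⇒ μ − λ = 1/W = 1/0.699 = 1.4306
μ = λ + 1/W = 17.72 + 1.4306 = 19.1506 per hr

Final: 19.1506 /hr


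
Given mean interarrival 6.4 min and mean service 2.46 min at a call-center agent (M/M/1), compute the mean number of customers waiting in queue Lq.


λ = 60/6.4 = 9.3750 /hr
μ = 60/2.46 = 24.3902 /hr
ρ = λ/μ = 9.3750/24.3902 = 0.3844
Lq = ρ²/(1−ρ) = 0.1477/0.6156 = 0.2400

Final: 0.2400


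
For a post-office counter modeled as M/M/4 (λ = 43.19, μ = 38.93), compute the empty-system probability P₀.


a = λ/μ = 43.19/38.93 = 1.1094; ρ = a/c = 0.2774
Σ_{k=0}^{3} a^k/k! (terms k=0..3) = 1.00000 + 1.10943 + 0.61541 + 0.22759 = 2.95243
Tail: a^4/(4!(1−ρ)) = 1.51494/(24·0.7226) = 0.08735
P₀ = 1/(2.95243 + 0.08735) = 1/3.03978 = 0.328972

Final: 0.328972


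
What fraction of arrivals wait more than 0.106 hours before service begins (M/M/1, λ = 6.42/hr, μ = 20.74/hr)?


ρ = 6.42/20.74 = 0.3095
P(Wq > t) = ρ·e^{−(μ−λ)t} = 0.3095·e^{−1.5179}
= 0.3095·0.219167 = 0.067843

Final: 0.067843


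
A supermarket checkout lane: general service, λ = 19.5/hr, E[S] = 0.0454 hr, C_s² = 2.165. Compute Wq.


ρ = λ·E[S] = 19.5·0.0454 = 0.8853
E[S²] = E[S]²(1+C_s²) = 0.0454²·(1+2.165) = 0.006524
Wq = λ·E[S²]/(2(1−ρ)) = 19.5·0.006524/(2·0.1147) = 0.55453 hr

Final: 0.55453 hr


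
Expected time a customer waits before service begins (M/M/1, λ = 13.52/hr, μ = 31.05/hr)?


ρ = 13.52/31.05 = 0.4354
Wq = ρ/(μ−λ) = 0.4354/(31.05 − 13.52) = 0.4354/17.53 = 0.02484 hr

Final: 0.02484 hr


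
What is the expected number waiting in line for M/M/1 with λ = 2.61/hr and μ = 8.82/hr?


ρ = 2.61/8.82 = 0.2959
Lq = ρ²/(1−ρ) = 0.08757/0.7041 = 0.1244

Final: 0.1244


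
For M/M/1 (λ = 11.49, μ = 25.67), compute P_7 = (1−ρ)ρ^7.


ρ = 11.49/25.67 = 0.4476
P_n = (1−ρ)·ρ^n = (1 − 0.4476)·0.4476^7 = 0.5524·0.003600 = 0.001988

Final: 0.001988


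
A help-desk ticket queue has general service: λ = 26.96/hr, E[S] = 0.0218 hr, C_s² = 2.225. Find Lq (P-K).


ρ = λ·E[S] = 26.96·0.0218 = 0.5877
Lq = ρ²(1+C_s²)/(2(1−ρ)) = 0.3454·(1+2.225)/(2·0.4123)
= 0.3454·3.2250/0.8245 = 1.35104

Final: 1.35104


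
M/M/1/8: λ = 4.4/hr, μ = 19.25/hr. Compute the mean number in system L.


ρ = 4.4/19.25 = 0.2286
L = ρ[1 − (K+1)ρ^K + Kρ^(K+1)] / [(1−ρ)(1−ρ^(K+1))]
Numerator: 0.2286·(1 − 9·0.000007450 + 8·0.000001703) = 0.228559
Denominator: (0.7714)·(0.999998) = 0.771427
L = 0.228559/0.771427 = 0.2963

Final: 0.2963


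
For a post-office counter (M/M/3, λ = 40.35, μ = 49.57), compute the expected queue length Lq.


a = λ/μ = 0.8140; ρ = a/3 = 0.2713
P₀ = 0.440788
Lq = P₀·a^c·ρ / (c!·(1−ρ)²) = 0.440788·0.53935·0.2713/(6·0.53095)
= 0.02025

Final: 0.02025


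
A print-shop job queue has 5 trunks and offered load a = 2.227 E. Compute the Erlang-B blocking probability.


B(c,a) = (a^c/c!) / Σ_{k=0}^{c} a^k/k!
a^5/5! = 0.456478
Σ terms (k=0..5): 1.00000 + 2.22700 + 2.47976 + 1.84081 + 1.02487 + 0.45648 = 9.028926
B = 0.456478/9.028926 = 0.050557

Final: 0.050557


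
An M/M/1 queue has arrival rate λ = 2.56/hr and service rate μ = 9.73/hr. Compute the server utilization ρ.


ρ = λ/μ = 2.56/9.73 = 0.2631

Final: 0.2631


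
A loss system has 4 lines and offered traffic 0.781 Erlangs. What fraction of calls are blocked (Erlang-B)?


B(c,a) = (a^c/c!) / Σ_{k=0}^{c} a^k/k!
a^4/4! = 0.015502
Σ terms (k=0..4): 1.00000 + 0.78100 + 0.30498 + 0.07940 + 0.01550 = 2.180879
B = 0.015502/2.180879 = 0.007108

Final: 0.007108


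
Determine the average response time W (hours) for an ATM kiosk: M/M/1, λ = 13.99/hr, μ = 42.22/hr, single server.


W = 1/(μ−λ) = 1/(42.22 − 13.99) = 1/28.23 = 0.03542 hr

Final: 0.03542 hr


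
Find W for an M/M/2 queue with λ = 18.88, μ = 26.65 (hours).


a = 0.7084; ρ = 0.3542; P₀ = 0.476863
Lq = P₀·a^c·ρ/(c!(1−ρ)²) = 0.10164
Wq = Lq/λ = 0.10164/18.88 = 0.005384 hr
W = Wq + 1/μ = 0.005384 + 0.03752 = 0.04291 hr

Final: 0.04291 hr


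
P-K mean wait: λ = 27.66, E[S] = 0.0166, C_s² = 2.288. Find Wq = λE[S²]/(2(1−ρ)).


ρ = λ·E[S] = 27.66·0.0166 = 0.4592
E[S²] = E[S]²(1+C_s²) = 0.0166²·(1+2.288) = 0.0009060
Wq = λ·E[S²]/(2(1−ρ)) = 27.66·0.0009060/(2·0.5408) = 0.02317 hr

Final: 0.02317 hr


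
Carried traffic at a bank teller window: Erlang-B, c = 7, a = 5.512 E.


B(7,5.512) = 0.153282 (Erlang-B)
Carried load = a(1 − B) = 5.512·(1 − 0.153282) = 5.512·0.846718 = 4.6671 E

Final: 4.6671 Erlangs
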